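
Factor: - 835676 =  - 2^2*59^1*3541^1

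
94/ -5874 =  - 47/2937 =- 0.02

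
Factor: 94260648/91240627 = 2^3*3^1*17^1*231031^1* 91240627^( - 1)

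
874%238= 160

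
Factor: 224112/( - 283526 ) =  - 2^3*3^1*7^1* 17^( - 1)*23^1*29^1*31^(-1)*269^( - 1 ) = - 112056/141763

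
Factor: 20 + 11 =31^1 = 31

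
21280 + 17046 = 38326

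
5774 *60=346440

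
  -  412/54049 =-1 + 53637/54049 = - 0.01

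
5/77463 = 5/77463 = 0.00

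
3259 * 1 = 3259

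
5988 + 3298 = 9286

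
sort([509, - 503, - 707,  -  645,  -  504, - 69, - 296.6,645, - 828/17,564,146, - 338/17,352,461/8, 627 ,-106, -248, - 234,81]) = [ - 707, - 645 , - 504, - 503,-296.6, - 248, -234, - 106, - 69, - 828/17, - 338/17,461/8,81,146,  352, 509, 564, 627,645 ]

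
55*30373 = 1670515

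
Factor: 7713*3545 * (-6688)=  - 2^5*3^2*5^1*11^1*19^1*709^1*857^1 = -182867208480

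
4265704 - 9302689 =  - 5036985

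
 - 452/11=-452/11 = -41.09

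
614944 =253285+361659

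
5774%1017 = 689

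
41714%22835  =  18879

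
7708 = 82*94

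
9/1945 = 9/1945 =0.00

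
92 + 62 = 154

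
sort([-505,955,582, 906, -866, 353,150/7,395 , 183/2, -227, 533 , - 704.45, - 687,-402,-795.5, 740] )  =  [-866,  -  795.5, -704.45, - 687,-505,-402, - 227, 150/7, 183/2, 353  ,  395, 533, 582, 740, 906,955] 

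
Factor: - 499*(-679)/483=3^( -1)*23^(-1 )*97^1*499^1 = 48403/69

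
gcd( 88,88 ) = 88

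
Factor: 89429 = 37^1*2417^1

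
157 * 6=942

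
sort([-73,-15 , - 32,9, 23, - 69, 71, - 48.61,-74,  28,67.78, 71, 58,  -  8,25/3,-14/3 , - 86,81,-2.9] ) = [ - 86,-74, - 73, - 69, - 48.61, - 32, - 15,  -  8,  -  14/3,-2.9, 25/3, 9, 23, 28,58,67.78, 71 , 71,81]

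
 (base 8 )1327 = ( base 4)23113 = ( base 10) 727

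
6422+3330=9752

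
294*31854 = 9365076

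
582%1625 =582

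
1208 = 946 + 262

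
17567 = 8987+8580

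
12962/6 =2160 + 1/3 = 2160.33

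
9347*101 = 944047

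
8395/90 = 1679/18 = 93.28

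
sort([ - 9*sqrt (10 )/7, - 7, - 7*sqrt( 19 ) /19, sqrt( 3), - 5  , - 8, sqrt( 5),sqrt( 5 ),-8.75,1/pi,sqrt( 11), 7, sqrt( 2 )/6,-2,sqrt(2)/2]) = [ - 8.75,  -  8, - 7, - 5,-9*sqrt( 10 )/7, - 2,-7*sqrt(19)/19, sqrt( 2 )/6 , 1/pi, sqrt ( 2 ) /2,  sqrt(3),  sqrt( 5 ),sqrt( 5 ) , sqrt( 11),7]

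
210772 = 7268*29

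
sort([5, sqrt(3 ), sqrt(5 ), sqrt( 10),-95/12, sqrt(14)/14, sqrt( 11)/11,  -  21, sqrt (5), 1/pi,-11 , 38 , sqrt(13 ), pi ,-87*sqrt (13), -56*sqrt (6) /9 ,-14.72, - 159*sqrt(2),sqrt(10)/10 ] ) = [ - 87* sqrt(13), - 159*sqrt (2 ),-21, - 56*sqrt (6)/9, -14.72, - 11  , - 95/12 , sqrt(14) /14,sqrt (11)/11, sqrt(10) /10,1/pi, sqrt( 3), sqrt(5),sqrt( 5)  ,  pi,sqrt (10 ),sqrt( 13), 5, 38 ] 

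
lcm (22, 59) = 1298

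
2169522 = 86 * 25227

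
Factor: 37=37^1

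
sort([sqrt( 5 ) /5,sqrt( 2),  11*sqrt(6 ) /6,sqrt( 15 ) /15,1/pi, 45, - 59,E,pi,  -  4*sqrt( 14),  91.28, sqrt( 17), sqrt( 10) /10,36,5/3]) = [ - 59, - 4 * sqrt(14 ),sqrt( 15 ) /15,sqrt (10 ) /10 , 1/pi,sqrt( 5 ) /5,sqrt( 2 ),5/3, E,pi,sqrt( 17) , 11*sqrt( 6) /6, 36,45, 91.28]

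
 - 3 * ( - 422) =1266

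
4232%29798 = 4232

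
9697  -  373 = 9324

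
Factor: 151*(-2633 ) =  - 397583 = -  151^1 * 2633^1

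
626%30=26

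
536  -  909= - 373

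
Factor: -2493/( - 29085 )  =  3^1*5^( - 1 )*7^( - 1) = 3/35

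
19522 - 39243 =  -  19721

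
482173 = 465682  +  16491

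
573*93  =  53289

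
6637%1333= 1305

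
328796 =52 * 6323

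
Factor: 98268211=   17^1*29^1  *  47^1*4241^1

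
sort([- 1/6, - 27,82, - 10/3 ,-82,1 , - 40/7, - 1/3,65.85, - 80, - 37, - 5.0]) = [ - 82 , - 80, - 37, - 27, - 40/7, - 5.0, - 10/3, - 1/3, - 1/6,  1,  65.85,82]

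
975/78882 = 325/26294 = 0.01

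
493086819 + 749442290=1242529109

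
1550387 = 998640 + 551747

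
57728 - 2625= 55103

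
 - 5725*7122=  -  40773450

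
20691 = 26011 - 5320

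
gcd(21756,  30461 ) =1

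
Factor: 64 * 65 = 2^6*5^1*13^1 =4160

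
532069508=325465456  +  206604052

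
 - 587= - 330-257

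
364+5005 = 5369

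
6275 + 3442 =9717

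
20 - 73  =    -  53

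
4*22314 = 89256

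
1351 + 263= 1614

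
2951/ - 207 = -2951/207   =  - 14.26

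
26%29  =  26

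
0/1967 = 0  =  0.00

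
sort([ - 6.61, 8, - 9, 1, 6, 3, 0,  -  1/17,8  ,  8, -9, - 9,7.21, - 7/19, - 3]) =[ - 9, - 9,-9,  -  6.61,-3, - 7/19, - 1/17,0,1, 3, 6, 7.21, 8, 8,8]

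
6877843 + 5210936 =12088779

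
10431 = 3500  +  6931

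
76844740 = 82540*931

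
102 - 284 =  - 182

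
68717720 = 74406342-5688622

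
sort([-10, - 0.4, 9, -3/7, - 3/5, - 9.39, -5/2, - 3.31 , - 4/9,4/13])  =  [ - 10, - 9.39, - 3.31, - 5/2,- 3/5, - 4/9 , - 3/7, - 0.4,4/13, 9]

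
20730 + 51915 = 72645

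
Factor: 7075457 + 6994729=14070186 =2^1 * 3^5*13^1* 17^1*131^1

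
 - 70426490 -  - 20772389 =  - 49654101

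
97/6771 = 97/6771=0.01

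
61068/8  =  7633 + 1/2 = 7633.50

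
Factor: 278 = 2^1*139^1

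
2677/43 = 2677/43 = 62.26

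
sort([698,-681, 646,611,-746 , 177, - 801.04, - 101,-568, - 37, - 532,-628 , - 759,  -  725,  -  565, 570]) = [ - 801.04, - 759, - 746, - 725, - 681, - 628, - 568 , - 565, - 532, - 101,-37, 177, 570,611,646,698] 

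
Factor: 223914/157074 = 67/47  =  47^( - 1)*67^1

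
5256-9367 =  - 4111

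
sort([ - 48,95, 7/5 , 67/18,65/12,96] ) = [- 48,7/5,67/18,65/12, 95 , 96 ]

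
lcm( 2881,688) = 46096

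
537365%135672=130349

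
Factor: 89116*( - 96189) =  - 2^2*3^1 * 22279^1*32063^1 = - 8571978924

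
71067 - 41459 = 29608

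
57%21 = 15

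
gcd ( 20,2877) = 1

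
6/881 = 6/881 = 0.01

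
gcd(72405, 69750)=45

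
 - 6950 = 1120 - 8070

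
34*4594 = 156196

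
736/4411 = 736/4411 = 0.17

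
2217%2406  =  2217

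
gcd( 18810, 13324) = 2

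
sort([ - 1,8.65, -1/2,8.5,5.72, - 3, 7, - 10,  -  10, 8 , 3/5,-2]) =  [ - 10, - 10,-3,-2, - 1 , -1/2, 3/5,  5.72, 7,8, 8.5, 8.65 ]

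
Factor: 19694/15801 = 86/69= 2^1*3^( - 1 )*23^(-1)*43^1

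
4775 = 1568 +3207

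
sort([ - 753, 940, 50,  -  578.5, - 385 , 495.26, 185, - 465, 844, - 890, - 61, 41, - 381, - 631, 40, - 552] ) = [ - 890, - 753, - 631, - 578.5, - 552, - 465,  -  385, - 381, - 61,40, 41,50, 185,495.26 , 844, 940]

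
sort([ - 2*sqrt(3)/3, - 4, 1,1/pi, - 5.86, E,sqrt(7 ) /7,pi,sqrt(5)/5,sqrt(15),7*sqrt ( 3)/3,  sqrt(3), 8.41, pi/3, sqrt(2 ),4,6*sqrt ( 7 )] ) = [ - 5.86,  -  4, - 2*sqrt( 3 )/3 , 1/pi, sqrt(7)/7,sqrt(5 )/5,1 , pi/3, sqrt(2 ),sqrt ( 3 ), E,pi,  sqrt(15 ) , 4,  7* sqrt(3) /3, 8.41, 6 * sqrt(7)] 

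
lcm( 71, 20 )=1420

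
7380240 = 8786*840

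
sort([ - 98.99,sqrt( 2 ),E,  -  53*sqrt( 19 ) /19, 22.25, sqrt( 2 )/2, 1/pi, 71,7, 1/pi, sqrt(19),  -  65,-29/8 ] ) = [ - 98.99, - 65, -53*sqrt( 19) /19, - 29/8 , 1/pi,1/pi, sqrt(2 ) /2, sqrt ( 2), E, sqrt ( 19), 7, 22.25, 71]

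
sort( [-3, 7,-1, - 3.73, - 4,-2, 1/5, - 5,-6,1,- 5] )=[ - 6, - 5 , - 5, - 4,-3.73,  -  3 , - 2 , - 1,1/5,1, 7]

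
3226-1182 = 2044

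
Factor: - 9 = -3^2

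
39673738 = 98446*403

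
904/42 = 452/21 = 21.52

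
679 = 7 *97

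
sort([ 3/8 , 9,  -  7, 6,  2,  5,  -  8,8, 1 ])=[  -  8, -7, 3/8,1, 2 , 5 , 6, 8 , 9]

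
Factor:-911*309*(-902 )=253912098 = 2^1*3^1 * 11^1 * 41^1*103^1 * 911^1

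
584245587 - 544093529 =40152058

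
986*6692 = 6598312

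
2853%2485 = 368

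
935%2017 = 935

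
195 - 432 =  - 237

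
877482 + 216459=1093941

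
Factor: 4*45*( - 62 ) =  - 11160=-  2^3 * 3^2*5^1*31^1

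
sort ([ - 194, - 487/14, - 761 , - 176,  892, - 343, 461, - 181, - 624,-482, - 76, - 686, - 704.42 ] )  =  [ - 761,-704.42, - 686, - 624, - 482, - 343, - 194, - 181,-176, - 76, - 487/14,461,892 ]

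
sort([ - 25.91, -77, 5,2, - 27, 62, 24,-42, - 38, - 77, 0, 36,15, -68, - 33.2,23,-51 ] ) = [-77,-77, - 68, - 51 , - 42, - 38,-33.2, - 27,  -  25.91, 0, 2, 5,15, 23,24, 36, 62 ]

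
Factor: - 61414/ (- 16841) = 2^1 * 11^ ( - 1)*1531^ (-1 )*30707^1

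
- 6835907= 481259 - 7317166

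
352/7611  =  352/7611 = 0.05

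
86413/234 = 86413/234 = 369.29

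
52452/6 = 8742 = 8742.00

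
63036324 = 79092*797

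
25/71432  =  25/71432 = 0.00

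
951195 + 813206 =1764401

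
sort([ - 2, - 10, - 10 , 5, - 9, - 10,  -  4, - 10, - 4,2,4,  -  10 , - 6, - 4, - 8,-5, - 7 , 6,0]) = [- 10, - 10,-10,-10 , - 10,  -  9,  -  8, - 7, - 6, - 5, - 4,-4, - 4, - 2, 0, 2,4,5,6]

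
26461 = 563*47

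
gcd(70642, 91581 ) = 1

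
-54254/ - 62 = 875+ 2/31 = 875.06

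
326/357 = 326/357  =  0.91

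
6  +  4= 10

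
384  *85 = 32640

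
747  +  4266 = 5013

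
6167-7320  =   - 1153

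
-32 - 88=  - 120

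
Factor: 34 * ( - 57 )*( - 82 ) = 2^2 * 3^1*17^1 * 19^1*41^1 =158916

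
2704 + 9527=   12231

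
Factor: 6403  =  19^1*337^1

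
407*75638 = 30784666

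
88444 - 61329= 27115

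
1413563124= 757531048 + 656032076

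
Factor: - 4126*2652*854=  - 2^4*3^1*7^1*13^1*17^1*61^1 * 2063^1=-9344597808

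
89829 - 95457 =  - 5628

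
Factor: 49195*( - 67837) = -3337241215  =  - 5^1 * 7^1* 11^1*881^1*9839^1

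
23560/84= 280 + 10/21 =280.48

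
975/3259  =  975/3259 = 0.30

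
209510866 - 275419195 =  - 65908329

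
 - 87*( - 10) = 870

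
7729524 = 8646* 894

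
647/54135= 647/54135  =  0.01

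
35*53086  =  1858010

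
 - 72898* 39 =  - 2843022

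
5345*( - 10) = -53450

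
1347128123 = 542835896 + 804292227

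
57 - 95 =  -38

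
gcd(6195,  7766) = 1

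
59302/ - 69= - 860 + 38/69 = - 859.45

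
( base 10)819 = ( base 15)399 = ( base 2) 1100110011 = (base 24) 1A3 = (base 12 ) 583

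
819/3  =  273 = 273.00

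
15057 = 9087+5970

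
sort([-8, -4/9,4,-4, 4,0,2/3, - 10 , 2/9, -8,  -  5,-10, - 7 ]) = [ - 10 ,-10 , - 8, - 8, - 7, - 5 , - 4,-4/9, 0,2/9, 2/3, 4 , 4]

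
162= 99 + 63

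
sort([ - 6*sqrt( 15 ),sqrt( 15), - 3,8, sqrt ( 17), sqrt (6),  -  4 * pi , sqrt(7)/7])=[- 6 * sqrt( 15),  -  4 * pi, - 3, sqrt( 7)/7, sqrt ( 6 ),sqrt(15),sqrt (17 ), 8]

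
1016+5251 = 6267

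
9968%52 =36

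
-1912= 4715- 6627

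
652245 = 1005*649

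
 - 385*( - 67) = 25795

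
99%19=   4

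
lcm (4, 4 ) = 4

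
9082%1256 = 290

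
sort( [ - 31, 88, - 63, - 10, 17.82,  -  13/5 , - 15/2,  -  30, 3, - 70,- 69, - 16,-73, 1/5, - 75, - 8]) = [ - 75,-73, - 70, - 69, - 63,- 31 , - 30,- 16, - 10, - 8 , - 15/2, - 13/5, 1/5,3,17.82, 88 ]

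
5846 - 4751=1095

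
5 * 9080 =45400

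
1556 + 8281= 9837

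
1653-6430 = -4777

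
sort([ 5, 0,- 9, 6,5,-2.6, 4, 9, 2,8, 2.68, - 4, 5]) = [ - 9, - 4, - 2.6, 0,2, 2.68, 4 , 5,5, 5,  6, 8, 9]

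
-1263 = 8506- 9769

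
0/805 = 0 = 0.00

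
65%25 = 15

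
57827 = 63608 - 5781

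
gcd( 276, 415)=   1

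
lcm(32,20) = 160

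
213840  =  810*264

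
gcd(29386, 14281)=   1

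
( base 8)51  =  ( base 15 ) 2B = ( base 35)16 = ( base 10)41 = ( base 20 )21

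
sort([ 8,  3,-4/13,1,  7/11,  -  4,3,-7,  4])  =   [ - 7, - 4 , -4/13, 7/11, 1, 3, 3, 4,8]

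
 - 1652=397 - 2049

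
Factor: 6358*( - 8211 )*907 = - 2^1 * 3^1*7^1 * 11^1*17^3*23^1*907^1=-47350422966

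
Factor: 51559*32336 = 1667211824 =2^4*43^1  *47^2*1097^1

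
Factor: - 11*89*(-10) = 9790 = 2^1 * 5^1 * 11^1*89^1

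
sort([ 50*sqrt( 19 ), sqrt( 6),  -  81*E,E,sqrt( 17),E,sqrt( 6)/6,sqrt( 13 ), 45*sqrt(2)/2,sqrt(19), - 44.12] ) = [ -81*E,- 44.12,sqrt( 6 ) /6,sqrt( 6),E, E,sqrt( 13),sqrt(17),sqrt( 19 ),45*sqrt( 2 )/2,50*sqrt( 19)] 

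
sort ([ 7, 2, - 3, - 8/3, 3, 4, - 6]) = [ - 6,- 3, - 8/3, 2, 3, 4,7]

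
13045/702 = 18+409/702= 18.58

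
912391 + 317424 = 1229815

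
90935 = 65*1399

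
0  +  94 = 94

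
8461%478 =335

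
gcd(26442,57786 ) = 6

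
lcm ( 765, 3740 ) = 33660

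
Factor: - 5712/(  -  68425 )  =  2^4 * 3^1*5^(-2)*23^( - 1)=48/575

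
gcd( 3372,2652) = 12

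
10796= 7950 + 2846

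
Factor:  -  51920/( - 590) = 2^3*11^1 = 88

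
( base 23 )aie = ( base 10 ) 5718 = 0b1011001010110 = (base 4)1121112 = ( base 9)7753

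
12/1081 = 12/1081 = 0.01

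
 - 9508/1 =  - 9508 = -  9508.00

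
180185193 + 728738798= 908923991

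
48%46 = 2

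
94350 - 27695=66655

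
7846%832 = 358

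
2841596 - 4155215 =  - 1313619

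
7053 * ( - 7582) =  - 53475846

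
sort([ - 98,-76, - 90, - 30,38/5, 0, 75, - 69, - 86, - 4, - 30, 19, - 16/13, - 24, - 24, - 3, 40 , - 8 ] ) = [ - 98 ,-90,-86 , - 76, - 69, - 30, - 30, -24,  -  24,- 8, - 4, - 3, - 16/13,  0, 38/5, 19, 40, 75]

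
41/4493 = 41/4493 = 0.01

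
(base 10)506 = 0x1fa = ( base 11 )420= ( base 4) 13322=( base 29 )hd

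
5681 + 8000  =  13681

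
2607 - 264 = 2343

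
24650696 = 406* 60716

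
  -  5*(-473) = 2365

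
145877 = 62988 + 82889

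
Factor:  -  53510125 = - 5^3*41^1 * 53^1*197^1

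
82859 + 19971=102830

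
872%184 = 136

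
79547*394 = 31341518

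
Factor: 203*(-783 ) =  - 158949 = - 3^3*7^1*29^2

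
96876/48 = 8073/4 = 2018.25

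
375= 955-580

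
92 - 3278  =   -3186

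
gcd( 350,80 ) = 10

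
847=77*11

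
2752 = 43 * 64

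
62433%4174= 3997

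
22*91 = 2002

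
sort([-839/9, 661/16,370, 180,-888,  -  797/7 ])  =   [ - 888, - 797/7, - 839/9,661/16, 180,  370 ]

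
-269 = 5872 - 6141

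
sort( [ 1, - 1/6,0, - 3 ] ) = [ - 3, - 1/6, 0, 1]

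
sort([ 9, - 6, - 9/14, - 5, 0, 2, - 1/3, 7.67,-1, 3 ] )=[- 6,  -  5, - 1, - 9/14, - 1/3,0,2, 3, 7.67,9]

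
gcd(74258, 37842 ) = 2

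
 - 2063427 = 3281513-5344940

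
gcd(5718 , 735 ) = 3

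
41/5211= 41/5211 = 0.01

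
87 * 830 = 72210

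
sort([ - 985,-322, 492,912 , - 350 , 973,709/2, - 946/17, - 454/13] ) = [ - 985, - 350, - 322,-946/17,-454/13, 709/2,492, 912, 973]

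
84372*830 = 70028760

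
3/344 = 3/344  =  0.01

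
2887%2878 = 9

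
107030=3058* 35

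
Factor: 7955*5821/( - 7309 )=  - 46306055/7309 = -  5^1 *37^1*43^1*5821^1*7309^( - 1)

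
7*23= 161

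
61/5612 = 1/92 =0.01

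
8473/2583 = 3 + 724/2583 = 3.28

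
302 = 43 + 259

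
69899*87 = 6081213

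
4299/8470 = 4299/8470= 0.51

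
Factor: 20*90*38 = 2^4*3^2*5^2 * 19^1  =  68400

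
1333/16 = 83 + 5/16  =  83.31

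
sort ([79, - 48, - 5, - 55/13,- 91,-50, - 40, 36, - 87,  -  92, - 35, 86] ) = [- 92, - 91, - 87, - 50,-48,-40, - 35,-5, - 55/13, 36 , 79,86 ] 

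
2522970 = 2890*873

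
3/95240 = 3/95240 = 0.00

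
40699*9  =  366291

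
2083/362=2083/362 = 5.75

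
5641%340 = 201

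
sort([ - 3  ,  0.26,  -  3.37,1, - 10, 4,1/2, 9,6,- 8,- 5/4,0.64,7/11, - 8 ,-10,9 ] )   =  [ - 10, - 10, - 8, - 8, - 3.37, - 3,  -  5/4, 0.26,  1/2 , 7/11,0.64,1,4,6,9 , 9 ]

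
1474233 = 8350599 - 6876366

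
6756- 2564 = 4192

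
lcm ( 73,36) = 2628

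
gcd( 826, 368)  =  2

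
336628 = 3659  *92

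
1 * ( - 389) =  - 389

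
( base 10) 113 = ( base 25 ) 4d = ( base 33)3E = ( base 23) 4L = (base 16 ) 71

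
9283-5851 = 3432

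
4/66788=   1/16697 = 0.00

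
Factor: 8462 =2^1*4231^1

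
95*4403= 418285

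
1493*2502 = 3735486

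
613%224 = 165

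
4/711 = 4/711 = 0.01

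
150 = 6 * 25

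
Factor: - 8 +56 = 2^4 * 3^1 = 48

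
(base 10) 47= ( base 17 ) 2D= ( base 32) 1f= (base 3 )1202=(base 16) 2f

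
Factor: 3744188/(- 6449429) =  - 10916/18803  =  - 2^2 * 2729^1*18803^( - 1)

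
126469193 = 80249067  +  46220126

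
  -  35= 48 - 83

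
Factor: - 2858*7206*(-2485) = 51177948780 = 2^2*3^1*5^1*7^1*71^1*1201^1*1429^1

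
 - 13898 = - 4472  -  9426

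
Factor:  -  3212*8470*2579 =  - 70163345560= - 2^3*5^1*7^1*11^3*73^1*2579^1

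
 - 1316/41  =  - 1316/41 = - 32.10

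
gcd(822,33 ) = 3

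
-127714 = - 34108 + -93606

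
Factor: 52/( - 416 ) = - 1/8=- 2^( - 3)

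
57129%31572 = 25557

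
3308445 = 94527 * 35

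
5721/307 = 5721/307 = 18.64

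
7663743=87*88089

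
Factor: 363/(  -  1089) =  -1/3 = -3^(-1 )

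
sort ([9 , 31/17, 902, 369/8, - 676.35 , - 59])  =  [- 676.35,- 59 , 31/17,  9 , 369/8, 902]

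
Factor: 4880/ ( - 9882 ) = - 40/81 = - 2^3*3^( - 4 )*5^1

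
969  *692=670548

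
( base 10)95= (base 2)1011111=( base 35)2P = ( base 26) 3H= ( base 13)74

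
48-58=-10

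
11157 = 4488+6669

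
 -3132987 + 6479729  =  3346742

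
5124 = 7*732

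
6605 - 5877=728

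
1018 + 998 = 2016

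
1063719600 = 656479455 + 407240145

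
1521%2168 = 1521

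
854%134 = 50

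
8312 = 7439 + 873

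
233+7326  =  7559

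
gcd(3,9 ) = 3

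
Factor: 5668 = 2^2*13^1*109^1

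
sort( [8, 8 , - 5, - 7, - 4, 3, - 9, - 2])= [ - 9, - 7, - 5,-4, - 2, 3, 8,8 ] 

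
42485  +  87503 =129988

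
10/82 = 5/41 = 0.12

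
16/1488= 1/93 =0.01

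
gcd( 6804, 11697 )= 21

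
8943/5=1788 + 3/5 = 1788.60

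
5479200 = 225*24352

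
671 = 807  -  136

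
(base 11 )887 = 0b10000100111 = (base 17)3b9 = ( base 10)1063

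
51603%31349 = 20254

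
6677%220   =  77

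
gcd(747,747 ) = 747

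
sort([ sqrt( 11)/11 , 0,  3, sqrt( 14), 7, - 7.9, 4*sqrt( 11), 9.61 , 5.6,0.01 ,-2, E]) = [-7.9,-2, 0, 0.01, sqrt(11 )/11, E, 3, sqrt (14 ),5.6, 7,9.61, 4*sqrt(11)]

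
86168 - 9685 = 76483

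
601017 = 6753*89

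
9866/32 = 4933/16=308.31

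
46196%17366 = 11464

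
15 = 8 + 7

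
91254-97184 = - 5930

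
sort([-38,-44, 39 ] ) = [  -  44, - 38, 39 ] 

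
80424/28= 20106/7 = 2872.29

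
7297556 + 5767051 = 13064607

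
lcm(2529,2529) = 2529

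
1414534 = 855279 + 559255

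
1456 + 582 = 2038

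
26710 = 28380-1670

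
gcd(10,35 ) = 5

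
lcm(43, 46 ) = 1978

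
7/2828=1/404 = 0.00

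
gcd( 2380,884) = 68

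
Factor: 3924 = 2^2 * 3^2*109^1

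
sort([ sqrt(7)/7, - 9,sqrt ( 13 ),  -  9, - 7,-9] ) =[ - 9, - 9,- 9 ,-7,sqrt( 7)/7,  sqrt(13) ] 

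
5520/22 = 2760/11 = 250.91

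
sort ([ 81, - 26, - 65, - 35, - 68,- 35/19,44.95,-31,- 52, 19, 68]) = [-68, - 65, - 52, - 35, - 31 ,  -  26,-35/19,19 , 44.95,68,81 ]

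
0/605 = 0 = 0.00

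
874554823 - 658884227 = 215670596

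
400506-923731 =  - 523225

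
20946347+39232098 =60178445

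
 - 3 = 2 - 5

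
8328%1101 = 621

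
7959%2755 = 2449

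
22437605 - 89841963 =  - 67404358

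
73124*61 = 4460564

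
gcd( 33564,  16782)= 16782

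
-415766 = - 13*31982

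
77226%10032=7002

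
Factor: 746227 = 746227^1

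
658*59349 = 39051642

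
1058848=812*1304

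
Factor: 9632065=5^1*1926413^1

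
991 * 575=569825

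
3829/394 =9+ 283/394 = 9.72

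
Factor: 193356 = 2^2*3^2*41^1*131^1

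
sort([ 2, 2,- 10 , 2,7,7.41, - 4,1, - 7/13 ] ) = [-10, - 4, -7/13 , 1,2, 2, 2,7,  7.41 ] 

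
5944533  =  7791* 763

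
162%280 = 162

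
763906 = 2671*286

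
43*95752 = 4117336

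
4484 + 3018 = 7502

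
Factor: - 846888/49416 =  - 497/29 = - 7^1*29^ ( - 1)*71^1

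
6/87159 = 2/29053 = 0.00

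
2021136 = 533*3792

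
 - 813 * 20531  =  -16691703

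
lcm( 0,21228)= 0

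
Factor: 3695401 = 3695401^1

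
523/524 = 523/524  =  1.00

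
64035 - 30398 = 33637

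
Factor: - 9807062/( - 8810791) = 2^1*11^( - 1)*17^1*23^1*79^(-1)*10139^( - 1)*12541^1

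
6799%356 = 35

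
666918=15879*42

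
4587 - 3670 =917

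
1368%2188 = 1368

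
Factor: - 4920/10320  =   -2^(-1)*41^1*43^( - 1) = - 41/86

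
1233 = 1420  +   - 187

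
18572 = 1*18572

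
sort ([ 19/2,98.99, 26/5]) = [ 26/5, 19/2 , 98.99]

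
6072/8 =759=759.00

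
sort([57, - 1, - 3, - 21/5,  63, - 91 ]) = [ - 91, - 21/5,  -  3,-1,57, 63 ] 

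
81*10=810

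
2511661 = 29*86609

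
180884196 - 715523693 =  - 534639497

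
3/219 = 1/73 = 0.01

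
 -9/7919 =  - 1+7910/7919=- 0.00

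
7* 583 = 4081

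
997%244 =21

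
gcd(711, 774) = 9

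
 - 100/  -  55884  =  25/13971=0.00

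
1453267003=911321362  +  541945641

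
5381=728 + 4653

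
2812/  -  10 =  - 1406/5 = - 281.20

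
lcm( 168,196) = 1176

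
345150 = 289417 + 55733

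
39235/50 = 784 + 7/10 = 784.70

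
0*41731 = 0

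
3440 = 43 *80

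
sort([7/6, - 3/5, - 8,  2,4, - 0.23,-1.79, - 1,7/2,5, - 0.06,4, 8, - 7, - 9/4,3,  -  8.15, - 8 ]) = [ - 8.15, - 8 ,-8, - 7, - 9/4, - 1.79, - 1 ,-3/5,-0.23,-0.06,7/6,2, 3,  7/2,4, 4, 5, 8]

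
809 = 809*1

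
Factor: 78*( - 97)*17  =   - 2^1*3^1*13^1*17^1*97^1  =  -128622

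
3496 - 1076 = 2420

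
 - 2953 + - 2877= - 5830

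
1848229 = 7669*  241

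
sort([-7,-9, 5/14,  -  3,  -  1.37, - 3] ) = [  -  9,-7, - 3,-3,-1.37, 5/14 ] 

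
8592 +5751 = 14343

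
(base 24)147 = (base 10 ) 679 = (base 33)kj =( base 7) 1660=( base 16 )2a7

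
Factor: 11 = 11^1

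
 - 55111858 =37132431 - 92244289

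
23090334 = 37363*618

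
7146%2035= 1041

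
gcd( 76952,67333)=9619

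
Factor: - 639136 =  - 2^5 * 19973^1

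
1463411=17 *86083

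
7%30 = 7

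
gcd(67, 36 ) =1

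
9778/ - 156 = - 4889/78 =- 62.68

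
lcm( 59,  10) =590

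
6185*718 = 4440830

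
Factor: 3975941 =23^1 * 172867^1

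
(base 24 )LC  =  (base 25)KG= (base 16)204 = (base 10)516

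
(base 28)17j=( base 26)1cb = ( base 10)999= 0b1111100111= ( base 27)1a0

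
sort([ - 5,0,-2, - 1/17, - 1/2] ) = [ - 5, - 2, - 1/2 , - 1/17, 0]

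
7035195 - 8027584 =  - 992389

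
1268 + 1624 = 2892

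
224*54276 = 12157824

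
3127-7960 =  - 4833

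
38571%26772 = 11799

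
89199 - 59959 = 29240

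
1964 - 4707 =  - 2743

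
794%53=52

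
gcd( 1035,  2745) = 45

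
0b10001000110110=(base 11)6642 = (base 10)8758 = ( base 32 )8HM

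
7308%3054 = 1200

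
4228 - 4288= - 60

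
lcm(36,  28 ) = 252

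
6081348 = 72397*84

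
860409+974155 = 1834564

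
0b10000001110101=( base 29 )9PF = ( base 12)4985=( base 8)20165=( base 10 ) 8309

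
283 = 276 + 7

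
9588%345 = 273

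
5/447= 5/447 =0.01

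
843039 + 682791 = 1525830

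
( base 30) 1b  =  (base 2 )101001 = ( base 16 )29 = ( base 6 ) 105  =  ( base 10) 41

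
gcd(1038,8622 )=6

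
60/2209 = 60/2209= 0.03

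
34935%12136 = 10663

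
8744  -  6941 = 1803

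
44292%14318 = 1338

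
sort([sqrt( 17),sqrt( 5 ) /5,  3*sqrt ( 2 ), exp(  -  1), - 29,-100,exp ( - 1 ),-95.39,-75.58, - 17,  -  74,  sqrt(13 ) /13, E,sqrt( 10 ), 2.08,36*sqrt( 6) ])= [-100, - 95.39  , - 75.58, - 74, - 29, - 17,sqrt( 13)/13,exp( - 1 ) , exp (-1), sqrt( 5 )/5,2.08,  E, sqrt(10 ),sqrt( 17),3*sqrt( 2 ), 36*sqrt(6)]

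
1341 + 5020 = 6361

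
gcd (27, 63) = 9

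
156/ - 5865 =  - 52/1955 = - 0.03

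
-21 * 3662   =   - 76902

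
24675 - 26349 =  - 1674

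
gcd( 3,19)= 1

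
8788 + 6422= 15210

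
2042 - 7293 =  - 5251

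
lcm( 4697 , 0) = 0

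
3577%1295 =987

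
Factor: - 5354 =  - 2^1*2677^1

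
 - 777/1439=-1  +  662/1439 = - 0.54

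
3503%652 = 243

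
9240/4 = 2310 = 2310.00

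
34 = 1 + 33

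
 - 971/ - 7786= 971/7786 = 0.12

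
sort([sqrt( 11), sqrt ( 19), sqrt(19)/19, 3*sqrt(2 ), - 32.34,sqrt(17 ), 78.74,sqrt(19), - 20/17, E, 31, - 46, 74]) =[ - 46, - 32.34,-20/17, sqrt(19) /19, E, sqrt( 11 ), sqrt(17),  3*sqrt( 2),  sqrt( 19 ), sqrt(19), 31,  74, 78.74]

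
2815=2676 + 139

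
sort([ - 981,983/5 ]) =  [ - 981, 983/5 ]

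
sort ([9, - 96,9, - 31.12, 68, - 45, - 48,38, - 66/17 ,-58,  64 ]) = [ - 96, - 58, - 48,-45,-31.12,-66/17,9,9,38,64,68]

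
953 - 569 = 384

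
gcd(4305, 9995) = 5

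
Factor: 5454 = 2^1*3^3 * 101^1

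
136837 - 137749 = - 912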